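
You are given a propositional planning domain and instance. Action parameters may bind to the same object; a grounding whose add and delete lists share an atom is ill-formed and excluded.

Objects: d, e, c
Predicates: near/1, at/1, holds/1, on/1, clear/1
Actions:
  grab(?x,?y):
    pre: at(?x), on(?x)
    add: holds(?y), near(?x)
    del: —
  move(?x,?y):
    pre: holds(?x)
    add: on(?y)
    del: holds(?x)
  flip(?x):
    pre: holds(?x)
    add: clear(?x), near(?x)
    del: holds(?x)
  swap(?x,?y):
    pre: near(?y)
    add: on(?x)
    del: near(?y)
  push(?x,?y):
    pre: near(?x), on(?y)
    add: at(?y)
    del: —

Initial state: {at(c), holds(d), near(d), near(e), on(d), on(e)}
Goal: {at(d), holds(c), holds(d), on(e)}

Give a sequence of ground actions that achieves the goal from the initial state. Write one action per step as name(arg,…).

push(d,d); grab(d,c)

1. push(d,d)  →  {at(c), at(d), holds(d), near(d), near(e), on(d), on(e)}
2. grab(d,c)  →  {at(c), at(d), holds(c), holds(d), near(d), near(e), on(d), on(e)}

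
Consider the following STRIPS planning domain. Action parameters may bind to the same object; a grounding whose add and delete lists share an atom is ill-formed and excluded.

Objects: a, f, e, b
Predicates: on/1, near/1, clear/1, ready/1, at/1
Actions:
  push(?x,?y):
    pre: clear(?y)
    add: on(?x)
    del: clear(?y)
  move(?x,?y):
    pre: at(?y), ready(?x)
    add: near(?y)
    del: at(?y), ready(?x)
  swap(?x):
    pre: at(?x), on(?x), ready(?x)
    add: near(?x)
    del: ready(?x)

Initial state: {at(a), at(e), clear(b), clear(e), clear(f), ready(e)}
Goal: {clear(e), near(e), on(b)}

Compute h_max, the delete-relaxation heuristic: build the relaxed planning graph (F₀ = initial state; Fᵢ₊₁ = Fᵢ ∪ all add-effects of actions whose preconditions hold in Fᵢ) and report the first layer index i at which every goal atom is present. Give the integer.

F0 = init (6 atoms)
F1 = F0 ∪ {near(a), near(e), on(a), on(b), on(e), on(f)}  (12 atoms)
goal ⊆ F1  ⇒  h_max = 1

1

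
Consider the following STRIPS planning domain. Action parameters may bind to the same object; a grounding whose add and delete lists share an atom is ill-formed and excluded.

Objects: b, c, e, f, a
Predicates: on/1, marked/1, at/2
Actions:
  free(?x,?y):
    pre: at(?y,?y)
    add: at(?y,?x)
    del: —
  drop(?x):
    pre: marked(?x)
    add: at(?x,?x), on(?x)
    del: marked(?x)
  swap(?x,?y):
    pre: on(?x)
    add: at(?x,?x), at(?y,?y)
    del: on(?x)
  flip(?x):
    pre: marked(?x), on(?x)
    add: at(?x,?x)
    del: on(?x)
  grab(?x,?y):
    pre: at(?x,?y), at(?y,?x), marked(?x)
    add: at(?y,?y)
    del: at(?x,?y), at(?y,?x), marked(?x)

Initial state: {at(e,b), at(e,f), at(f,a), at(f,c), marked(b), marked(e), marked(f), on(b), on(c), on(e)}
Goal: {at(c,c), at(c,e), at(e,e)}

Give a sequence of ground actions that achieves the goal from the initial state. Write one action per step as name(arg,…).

swap(c,e); free(e,c)

1. swap(c,e)  →  {at(c,c), at(e,b), at(e,e), at(e,f), at(f,a), at(f,c), marked(b), marked(e), marked(f), on(b), on(e)}
2. free(e,c)  →  {at(c,c), at(c,e), at(e,b), at(e,e), at(e,f), at(f,a), at(f,c), marked(b), marked(e), marked(f), on(b), on(e)}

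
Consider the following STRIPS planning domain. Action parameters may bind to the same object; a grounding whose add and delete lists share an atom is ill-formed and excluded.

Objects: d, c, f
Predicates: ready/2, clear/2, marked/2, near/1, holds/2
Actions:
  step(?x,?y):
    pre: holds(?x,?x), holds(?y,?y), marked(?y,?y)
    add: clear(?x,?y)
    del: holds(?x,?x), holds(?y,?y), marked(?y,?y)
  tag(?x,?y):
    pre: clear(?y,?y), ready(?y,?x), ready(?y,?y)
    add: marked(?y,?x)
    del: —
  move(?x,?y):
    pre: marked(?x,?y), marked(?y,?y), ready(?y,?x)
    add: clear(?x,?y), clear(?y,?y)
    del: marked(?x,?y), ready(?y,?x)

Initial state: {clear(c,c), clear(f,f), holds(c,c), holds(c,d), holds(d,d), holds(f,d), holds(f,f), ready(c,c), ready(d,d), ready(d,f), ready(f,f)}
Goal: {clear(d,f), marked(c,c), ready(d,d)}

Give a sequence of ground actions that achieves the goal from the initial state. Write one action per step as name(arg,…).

1. tag(c,c)  →  {clear(c,c), clear(f,f), holds(c,c), holds(c,d), holds(d,d), holds(f,d), holds(f,f), marked(c,c), ready(c,c), ready(d,d), ready(d,f), ready(f,f)}
2. tag(f,f)  →  {clear(c,c), clear(f,f), holds(c,c), holds(c,d), holds(d,d), holds(f,d), holds(f,f), marked(c,c), marked(f,f), ready(c,c), ready(d,d), ready(d,f), ready(f,f)}
3. step(d,f)  →  {clear(c,c), clear(d,f), clear(f,f), holds(c,c), holds(c,d), holds(f,d), marked(c,c), ready(c,c), ready(d,d), ready(d,f), ready(f,f)}

tag(c,c); tag(f,f); step(d,f)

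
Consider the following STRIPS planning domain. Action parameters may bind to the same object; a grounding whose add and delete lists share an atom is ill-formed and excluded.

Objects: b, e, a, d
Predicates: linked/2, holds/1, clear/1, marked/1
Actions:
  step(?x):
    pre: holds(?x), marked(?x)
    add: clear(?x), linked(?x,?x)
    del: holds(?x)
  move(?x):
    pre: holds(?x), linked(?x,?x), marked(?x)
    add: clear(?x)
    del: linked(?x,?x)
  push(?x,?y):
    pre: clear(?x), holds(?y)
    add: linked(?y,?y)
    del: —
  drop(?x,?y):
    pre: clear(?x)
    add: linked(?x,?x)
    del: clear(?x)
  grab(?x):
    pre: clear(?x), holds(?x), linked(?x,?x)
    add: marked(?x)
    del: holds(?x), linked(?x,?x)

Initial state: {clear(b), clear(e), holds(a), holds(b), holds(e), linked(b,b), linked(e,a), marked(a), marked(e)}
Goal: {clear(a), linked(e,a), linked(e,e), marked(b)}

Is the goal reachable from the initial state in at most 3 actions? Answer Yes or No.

1. step(e)  →  {clear(b), clear(e), holds(a), holds(b), linked(b,b), linked(e,a), linked(e,e), marked(a), marked(e)}
2. step(a)  →  {clear(a), clear(b), clear(e), holds(b), linked(a,a), linked(b,b), linked(e,a), linked(e,e), marked(a), marked(e)}
3. grab(b)  →  {clear(a), clear(b), clear(e), linked(a,a), linked(e,a), linked(e,e), marked(a), marked(b), marked(e)}
optimal plan length = 3; 3 ≤ 3

Yes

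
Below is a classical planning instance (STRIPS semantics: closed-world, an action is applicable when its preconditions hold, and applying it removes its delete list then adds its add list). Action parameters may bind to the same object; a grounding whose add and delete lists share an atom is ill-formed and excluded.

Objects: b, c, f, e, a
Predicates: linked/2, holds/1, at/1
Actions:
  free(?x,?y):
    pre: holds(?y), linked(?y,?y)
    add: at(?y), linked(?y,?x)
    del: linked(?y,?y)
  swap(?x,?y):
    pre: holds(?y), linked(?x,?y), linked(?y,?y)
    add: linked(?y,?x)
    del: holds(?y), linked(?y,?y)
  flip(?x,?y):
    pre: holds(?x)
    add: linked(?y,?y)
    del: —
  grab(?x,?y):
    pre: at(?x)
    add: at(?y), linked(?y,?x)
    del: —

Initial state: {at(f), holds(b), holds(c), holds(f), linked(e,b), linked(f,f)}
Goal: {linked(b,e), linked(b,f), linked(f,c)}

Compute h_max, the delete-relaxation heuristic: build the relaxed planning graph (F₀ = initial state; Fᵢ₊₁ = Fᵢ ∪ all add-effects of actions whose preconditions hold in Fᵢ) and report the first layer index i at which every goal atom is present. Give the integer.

F0 = init (6 atoms)
F1 = F0 ∪ {at(a), at(b), at(c), at(e), linked(a,a), linked(a,f), linked(b,b), linked(b,f), linked(c,c), linked(c,f), linked(e,e), linked(e,f), linked(f,a), linked(f,b), linked(f,c), linked(f,e)}  (22 atoms)
F2 = F1 ∪ {linked(a,b), linked(a,c), linked(a,e), linked(b,a), linked(b,c), linked(b,e), linked(c,a), linked(c,b), linked(c,e), linked(e,a), linked(e,c)}  (33 atoms)
goal ⊆ F2  ⇒  h_max = 2

2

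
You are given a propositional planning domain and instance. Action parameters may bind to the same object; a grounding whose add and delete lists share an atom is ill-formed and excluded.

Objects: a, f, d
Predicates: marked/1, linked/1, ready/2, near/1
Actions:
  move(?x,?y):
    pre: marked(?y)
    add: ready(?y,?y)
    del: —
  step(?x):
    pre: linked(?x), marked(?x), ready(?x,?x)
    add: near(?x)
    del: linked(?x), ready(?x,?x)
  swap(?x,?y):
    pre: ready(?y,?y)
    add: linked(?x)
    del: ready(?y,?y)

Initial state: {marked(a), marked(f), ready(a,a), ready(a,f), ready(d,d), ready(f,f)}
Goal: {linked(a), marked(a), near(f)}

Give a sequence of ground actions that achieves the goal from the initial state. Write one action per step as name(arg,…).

1. swap(a,a)  →  {linked(a), marked(a), marked(f), ready(a,f), ready(d,d), ready(f,f)}
2. swap(f,d)  →  {linked(a), linked(f), marked(a), marked(f), ready(a,f), ready(f,f)}
3. step(f)  →  {linked(a), marked(a), marked(f), near(f), ready(a,f)}

swap(a,a); swap(f,d); step(f)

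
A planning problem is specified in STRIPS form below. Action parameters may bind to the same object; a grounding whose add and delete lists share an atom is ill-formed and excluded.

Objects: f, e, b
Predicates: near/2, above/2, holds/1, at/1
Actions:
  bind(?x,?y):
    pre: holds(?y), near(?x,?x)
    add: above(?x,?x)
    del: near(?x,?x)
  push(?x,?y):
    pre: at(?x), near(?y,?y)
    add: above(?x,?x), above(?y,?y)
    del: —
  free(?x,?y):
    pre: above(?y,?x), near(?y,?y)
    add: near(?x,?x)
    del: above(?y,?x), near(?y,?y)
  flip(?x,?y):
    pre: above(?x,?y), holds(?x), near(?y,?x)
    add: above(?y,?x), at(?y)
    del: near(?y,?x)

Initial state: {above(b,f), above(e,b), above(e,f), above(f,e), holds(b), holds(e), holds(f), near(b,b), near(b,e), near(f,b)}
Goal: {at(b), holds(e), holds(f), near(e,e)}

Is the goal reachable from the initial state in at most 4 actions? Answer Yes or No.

Yes

1. flip(e,b)  →  {above(b,e), above(b,f), above(e,b), above(e,f), above(f,e), at(b), holds(b), holds(e), holds(f), near(b,b), near(f,b)}
2. free(e,b)  →  {above(b,f), above(e,b), above(e,f), above(f,e), at(b), holds(b), holds(e), holds(f), near(e,e), near(f,b)}
optimal plan length = 2; 2 ≤ 4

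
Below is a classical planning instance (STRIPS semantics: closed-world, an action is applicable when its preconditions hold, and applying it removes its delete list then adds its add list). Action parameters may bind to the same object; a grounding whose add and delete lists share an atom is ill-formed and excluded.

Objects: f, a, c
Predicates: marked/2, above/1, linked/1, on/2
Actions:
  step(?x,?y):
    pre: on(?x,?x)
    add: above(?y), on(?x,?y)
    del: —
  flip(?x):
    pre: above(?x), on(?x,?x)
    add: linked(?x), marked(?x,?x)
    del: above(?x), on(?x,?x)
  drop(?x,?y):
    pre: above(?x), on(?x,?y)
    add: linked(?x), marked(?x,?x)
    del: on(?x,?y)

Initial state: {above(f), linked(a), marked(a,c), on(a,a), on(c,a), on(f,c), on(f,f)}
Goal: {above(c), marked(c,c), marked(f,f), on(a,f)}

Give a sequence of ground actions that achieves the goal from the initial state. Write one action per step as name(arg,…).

1. step(f,c)  →  {above(c), above(f), linked(a), marked(a,c), on(a,a), on(c,a), on(f,c), on(f,f)}
2. step(a,f)  →  {above(c), above(f), linked(a), marked(a,c), on(a,a), on(a,f), on(c,a), on(f,c), on(f,f)}
3. flip(f)  →  {above(c), linked(a), linked(f), marked(a,c), marked(f,f), on(a,a), on(a,f), on(c,a), on(f,c)}
4. drop(c,a)  →  {above(c), linked(a), linked(c), linked(f), marked(a,c), marked(c,c), marked(f,f), on(a,a), on(a,f), on(f,c)}

step(f,c); step(a,f); flip(f); drop(c,a)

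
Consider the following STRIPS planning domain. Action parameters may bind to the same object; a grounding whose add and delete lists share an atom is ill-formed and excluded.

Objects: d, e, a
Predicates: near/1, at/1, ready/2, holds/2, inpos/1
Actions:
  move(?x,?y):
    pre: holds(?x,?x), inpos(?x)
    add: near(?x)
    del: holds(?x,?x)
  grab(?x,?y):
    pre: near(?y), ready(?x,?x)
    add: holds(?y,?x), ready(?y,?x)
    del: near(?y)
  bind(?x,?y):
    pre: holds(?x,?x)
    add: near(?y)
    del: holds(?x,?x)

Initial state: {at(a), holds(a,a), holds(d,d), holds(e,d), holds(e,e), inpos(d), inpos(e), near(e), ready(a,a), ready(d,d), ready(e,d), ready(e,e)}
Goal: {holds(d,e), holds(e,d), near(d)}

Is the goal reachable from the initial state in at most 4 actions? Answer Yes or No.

Yes

1. move(d,d)  →  {at(a), holds(a,a), holds(e,d), holds(e,e), inpos(d), inpos(e), near(d), near(e), ready(a,a), ready(d,d), ready(e,d), ready(e,e)}
2. grab(e,d)  →  {at(a), holds(a,a), holds(d,e), holds(e,d), holds(e,e), inpos(d), inpos(e), near(e), ready(a,a), ready(d,d), ready(d,e), ready(e,d), ready(e,e)}
3. bind(e,d)  →  {at(a), holds(a,a), holds(d,e), holds(e,d), inpos(d), inpos(e), near(d), near(e), ready(a,a), ready(d,d), ready(d,e), ready(e,d), ready(e,e)}
optimal plan length = 3; 3 ≤ 4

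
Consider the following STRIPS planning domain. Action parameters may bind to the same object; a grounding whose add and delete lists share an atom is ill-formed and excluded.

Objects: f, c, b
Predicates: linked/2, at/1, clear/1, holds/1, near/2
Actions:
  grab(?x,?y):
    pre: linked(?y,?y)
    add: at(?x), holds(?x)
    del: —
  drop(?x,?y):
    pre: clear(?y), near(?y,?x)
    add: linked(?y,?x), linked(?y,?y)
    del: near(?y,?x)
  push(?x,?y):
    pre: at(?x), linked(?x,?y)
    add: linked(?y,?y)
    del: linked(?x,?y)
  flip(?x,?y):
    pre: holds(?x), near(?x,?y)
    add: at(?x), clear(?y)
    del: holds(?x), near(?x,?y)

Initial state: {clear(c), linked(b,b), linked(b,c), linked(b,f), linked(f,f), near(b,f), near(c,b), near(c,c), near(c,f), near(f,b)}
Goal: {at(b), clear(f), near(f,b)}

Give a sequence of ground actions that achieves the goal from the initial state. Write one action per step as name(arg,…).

grab(b,f); flip(b,f)

1. grab(b,f)  →  {at(b), clear(c), holds(b), linked(b,b), linked(b,c), linked(b,f), linked(f,f), near(b,f), near(c,b), near(c,c), near(c,f), near(f,b)}
2. flip(b,f)  →  {at(b), clear(c), clear(f), linked(b,b), linked(b,c), linked(b,f), linked(f,f), near(c,b), near(c,c), near(c,f), near(f,b)}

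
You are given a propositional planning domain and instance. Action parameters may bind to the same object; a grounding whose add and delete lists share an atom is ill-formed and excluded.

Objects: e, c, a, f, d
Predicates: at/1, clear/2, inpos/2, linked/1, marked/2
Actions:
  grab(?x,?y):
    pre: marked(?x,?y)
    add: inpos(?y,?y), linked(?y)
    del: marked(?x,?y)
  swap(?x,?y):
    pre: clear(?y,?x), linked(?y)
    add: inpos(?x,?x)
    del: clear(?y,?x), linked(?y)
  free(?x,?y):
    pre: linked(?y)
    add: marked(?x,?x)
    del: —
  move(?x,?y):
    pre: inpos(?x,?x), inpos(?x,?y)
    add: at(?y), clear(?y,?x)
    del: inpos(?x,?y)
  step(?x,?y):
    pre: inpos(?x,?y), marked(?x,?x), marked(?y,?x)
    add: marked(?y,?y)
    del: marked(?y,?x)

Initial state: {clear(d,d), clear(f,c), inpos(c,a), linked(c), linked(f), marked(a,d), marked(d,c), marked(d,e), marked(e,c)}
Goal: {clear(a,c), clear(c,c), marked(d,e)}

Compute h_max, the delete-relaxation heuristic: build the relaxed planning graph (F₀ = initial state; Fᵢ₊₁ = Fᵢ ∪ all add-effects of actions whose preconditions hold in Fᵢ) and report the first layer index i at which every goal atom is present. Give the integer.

F0 = init (9 atoms)
F1 = F0 ∪ {inpos(c,c), inpos(d,d), inpos(e,e), linked(d), linked(e), marked(a,a), marked(c,c), marked(d,d), marked(e,e), marked(f,f)}  (19 atoms)
F2 = F1 ∪ {at(a), at(c), at(d), at(e), clear(a,c), clear(c,c), clear(e,e), inpos(a,a), inpos(f,f), linked(a)}  (29 atoms)
goal ⊆ F2  ⇒  h_max = 2

2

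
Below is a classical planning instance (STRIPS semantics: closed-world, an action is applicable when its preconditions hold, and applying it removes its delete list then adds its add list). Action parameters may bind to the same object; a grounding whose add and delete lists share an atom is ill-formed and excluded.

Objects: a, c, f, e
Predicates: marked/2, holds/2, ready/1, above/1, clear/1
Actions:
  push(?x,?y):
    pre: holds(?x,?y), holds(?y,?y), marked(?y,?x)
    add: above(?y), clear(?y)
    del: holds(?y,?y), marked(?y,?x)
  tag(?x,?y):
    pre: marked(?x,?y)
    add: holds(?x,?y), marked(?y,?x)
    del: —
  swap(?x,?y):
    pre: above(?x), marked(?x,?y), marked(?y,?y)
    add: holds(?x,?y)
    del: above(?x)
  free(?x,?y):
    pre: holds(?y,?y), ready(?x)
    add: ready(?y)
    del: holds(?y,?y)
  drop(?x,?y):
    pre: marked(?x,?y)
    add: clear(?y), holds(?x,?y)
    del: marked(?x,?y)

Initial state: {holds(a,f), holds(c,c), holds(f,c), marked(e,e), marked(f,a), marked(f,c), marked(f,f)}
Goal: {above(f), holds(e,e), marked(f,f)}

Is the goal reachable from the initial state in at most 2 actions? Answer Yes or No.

No

1. tag(f,f)  →  {holds(a,f), holds(c,c), holds(f,c), holds(f,f), marked(e,e), marked(f,a), marked(f,c), marked(f,f)}
2. push(a,f)  →  {above(f), clear(f), holds(a,f), holds(c,c), holds(f,c), marked(e,e), marked(f,c), marked(f,f)}
3. tag(e,e)  →  {above(f), clear(f), holds(a,f), holds(c,c), holds(e,e), holds(f,c), marked(e,e), marked(f,c), marked(f,f)}
optimal plan length = 3; 3 > 2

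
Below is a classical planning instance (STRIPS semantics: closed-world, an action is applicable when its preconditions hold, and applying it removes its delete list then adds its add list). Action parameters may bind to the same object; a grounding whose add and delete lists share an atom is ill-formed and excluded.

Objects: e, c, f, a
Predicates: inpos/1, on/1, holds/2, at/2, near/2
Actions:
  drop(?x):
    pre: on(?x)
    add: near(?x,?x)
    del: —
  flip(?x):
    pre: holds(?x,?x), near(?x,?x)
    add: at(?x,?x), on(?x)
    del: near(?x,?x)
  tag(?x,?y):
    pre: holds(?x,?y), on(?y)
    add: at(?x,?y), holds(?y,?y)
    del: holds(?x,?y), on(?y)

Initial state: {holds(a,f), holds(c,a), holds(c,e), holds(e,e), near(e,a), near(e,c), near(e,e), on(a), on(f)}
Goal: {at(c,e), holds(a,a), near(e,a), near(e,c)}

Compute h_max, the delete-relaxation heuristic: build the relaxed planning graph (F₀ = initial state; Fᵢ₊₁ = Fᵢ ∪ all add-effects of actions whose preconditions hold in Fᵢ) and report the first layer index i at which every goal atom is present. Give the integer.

F0 = init (9 atoms)
F1 = F0 ∪ {at(a,f), at(c,a), at(e,e), holds(a,a), holds(f,f), near(a,a), near(f,f), on(e)}  (17 atoms)
F2 = F1 ∪ {at(a,a), at(c,e), at(f,f)}  (20 atoms)
goal ⊆ F2  ⇒  h_max = 2

2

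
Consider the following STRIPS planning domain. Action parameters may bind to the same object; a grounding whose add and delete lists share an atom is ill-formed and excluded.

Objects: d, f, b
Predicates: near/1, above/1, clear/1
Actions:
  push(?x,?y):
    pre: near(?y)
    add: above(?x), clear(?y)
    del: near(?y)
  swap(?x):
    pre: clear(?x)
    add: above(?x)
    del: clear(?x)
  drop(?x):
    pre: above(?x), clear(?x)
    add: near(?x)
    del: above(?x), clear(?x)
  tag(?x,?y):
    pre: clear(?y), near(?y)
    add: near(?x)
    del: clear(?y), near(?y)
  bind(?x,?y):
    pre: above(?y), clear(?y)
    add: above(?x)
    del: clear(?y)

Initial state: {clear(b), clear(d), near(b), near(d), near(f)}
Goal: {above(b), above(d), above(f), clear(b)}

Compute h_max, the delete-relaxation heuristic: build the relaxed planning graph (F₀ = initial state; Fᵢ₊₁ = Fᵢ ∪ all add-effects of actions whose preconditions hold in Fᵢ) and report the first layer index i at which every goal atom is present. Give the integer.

F0 = init (5 atoms)
F1 = F0 ∪ {above(b), above(d), above(f), clear(f)}  (9 atoms)
goal ⊆ F1  ⇒  h_max = 1

1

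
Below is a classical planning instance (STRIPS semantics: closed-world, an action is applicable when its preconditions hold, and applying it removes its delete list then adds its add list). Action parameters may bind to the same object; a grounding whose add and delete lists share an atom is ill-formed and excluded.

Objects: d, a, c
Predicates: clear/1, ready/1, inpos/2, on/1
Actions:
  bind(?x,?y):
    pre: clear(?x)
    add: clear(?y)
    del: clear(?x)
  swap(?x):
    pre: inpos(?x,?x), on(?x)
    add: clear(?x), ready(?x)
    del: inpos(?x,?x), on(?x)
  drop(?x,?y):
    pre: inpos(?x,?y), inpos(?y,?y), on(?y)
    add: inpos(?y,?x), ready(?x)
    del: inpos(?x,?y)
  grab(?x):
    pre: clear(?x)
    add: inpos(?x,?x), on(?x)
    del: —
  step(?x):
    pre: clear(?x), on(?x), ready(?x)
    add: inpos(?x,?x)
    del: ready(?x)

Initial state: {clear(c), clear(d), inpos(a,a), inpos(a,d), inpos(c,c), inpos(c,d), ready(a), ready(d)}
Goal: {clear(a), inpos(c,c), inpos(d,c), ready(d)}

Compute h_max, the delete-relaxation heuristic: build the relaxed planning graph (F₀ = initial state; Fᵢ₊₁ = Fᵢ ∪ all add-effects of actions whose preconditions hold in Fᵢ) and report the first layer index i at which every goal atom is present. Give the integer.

2

F0 = init (8 atoms)
F1 = F0 ∪ {clear(a), inpos(d,d), on(c), on(d)}  (12 atoms)
F2 = F1 ∪ {inpos(d,a), inpos(d,c), on(a), ready(c)}  (16 atoms)
goal ⊆ F2  ⇒  h_max = 2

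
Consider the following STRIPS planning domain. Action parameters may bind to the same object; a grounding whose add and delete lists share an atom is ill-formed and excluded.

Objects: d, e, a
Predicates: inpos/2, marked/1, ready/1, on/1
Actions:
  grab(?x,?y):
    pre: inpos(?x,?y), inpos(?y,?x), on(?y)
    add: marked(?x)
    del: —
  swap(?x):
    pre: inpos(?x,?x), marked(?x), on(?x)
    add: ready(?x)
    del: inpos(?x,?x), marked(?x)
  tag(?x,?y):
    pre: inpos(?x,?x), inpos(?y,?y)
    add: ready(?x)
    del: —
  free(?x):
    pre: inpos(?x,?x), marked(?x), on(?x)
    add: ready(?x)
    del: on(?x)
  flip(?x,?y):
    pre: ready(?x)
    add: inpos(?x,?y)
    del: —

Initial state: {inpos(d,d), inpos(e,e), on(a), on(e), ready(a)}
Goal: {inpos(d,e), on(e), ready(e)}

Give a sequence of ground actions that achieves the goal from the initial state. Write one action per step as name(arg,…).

tag(d,d); tag(e,d); flip(d,e)

1. tag(d,d)  →  {inpos(d,d), inpos(e,e), on(a), on(e), ready(a), ready(d)}
2. tag(e,d)  →  {inpos(d,d), inpos(e,e), on(a), on(e), ready(a), ready(d), ready(e)}
3. flip(d,e)  →  {inpos(d,d), inpos(d,e), inpos(e,e), on(a), on(e), ready(a), ready(d), ready(e)}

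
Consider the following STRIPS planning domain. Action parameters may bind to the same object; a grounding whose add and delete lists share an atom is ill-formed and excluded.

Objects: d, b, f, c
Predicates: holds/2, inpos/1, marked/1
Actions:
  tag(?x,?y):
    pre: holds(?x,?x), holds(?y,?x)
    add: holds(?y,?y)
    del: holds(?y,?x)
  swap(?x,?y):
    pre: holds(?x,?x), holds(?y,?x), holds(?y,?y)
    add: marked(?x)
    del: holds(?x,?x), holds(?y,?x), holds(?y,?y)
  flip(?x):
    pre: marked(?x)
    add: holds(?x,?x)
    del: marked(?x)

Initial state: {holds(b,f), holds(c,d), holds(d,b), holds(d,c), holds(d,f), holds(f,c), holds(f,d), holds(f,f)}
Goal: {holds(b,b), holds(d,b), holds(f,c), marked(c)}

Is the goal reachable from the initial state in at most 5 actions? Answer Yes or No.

1. tag(f,d)  →  {holds(b,f), holds(c,d), holds(d,b), holds(d,c), holds(d,d), holds(f,c), holds(f,d), holds(f,f)}
2. tag(d,c)  →  {holds(b,f), holds(c,c), holds(d,b), holds(d,c), holds(d,d), holds(f,c), holds(f,d), holds(f,f)}
3. tag(f,b)  →  {holds(b,b), holds(c,c), holds(d,b), holds(d,c), holds(d,d), holds(f,c), holds(f,d), holds(f,f)}
4. swap(c,d)  →  {holds(b,b), holds(d,b), holds(f,c), holds(f,d), holds(f,f), marked(c)}
optimal plan length = 4; 4 ≤ 5

Yes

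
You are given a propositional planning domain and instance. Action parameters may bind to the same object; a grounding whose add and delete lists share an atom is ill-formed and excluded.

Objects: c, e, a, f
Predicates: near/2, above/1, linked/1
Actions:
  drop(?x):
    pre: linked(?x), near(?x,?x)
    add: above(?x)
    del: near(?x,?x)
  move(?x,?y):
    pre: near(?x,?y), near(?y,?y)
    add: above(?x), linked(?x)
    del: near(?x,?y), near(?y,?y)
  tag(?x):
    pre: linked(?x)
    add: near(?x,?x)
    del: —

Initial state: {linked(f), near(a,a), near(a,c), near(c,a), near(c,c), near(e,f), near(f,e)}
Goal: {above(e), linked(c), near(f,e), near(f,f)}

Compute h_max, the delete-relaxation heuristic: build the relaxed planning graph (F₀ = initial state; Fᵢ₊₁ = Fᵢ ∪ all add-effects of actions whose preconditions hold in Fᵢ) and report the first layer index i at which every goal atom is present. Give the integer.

2

F0 = init (7 atoms)
F1 = F0 ∪ {above(a), above(c), linked(a), linked(c), near(f,f)}  (12 atoms)
F2 = F1 ∪ {above(e), above(f), linked(e)}  (15 atoms)
goal ⊆ F2  ⇒  h_max = 2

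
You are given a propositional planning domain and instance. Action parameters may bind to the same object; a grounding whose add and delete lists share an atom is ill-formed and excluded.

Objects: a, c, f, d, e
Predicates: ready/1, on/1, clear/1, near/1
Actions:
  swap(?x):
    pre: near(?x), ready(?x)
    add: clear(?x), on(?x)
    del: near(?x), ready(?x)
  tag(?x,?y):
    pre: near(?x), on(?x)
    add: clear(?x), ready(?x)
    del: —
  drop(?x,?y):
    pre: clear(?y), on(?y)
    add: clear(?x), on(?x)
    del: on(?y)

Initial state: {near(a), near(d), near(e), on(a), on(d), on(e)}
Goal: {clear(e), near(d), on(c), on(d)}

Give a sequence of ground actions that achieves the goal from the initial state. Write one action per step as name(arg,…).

1. tag(e,a)  →  {clear(e), near(a), near(d), near(e), on(a), on(d), on(e), ready(e)}
2. drop(c,e)  →  {clear(c), clear(e), near(a), near(d), near(e), on(a), on(c), on(d), ready(e)}

tag(e,a); drop(c,e)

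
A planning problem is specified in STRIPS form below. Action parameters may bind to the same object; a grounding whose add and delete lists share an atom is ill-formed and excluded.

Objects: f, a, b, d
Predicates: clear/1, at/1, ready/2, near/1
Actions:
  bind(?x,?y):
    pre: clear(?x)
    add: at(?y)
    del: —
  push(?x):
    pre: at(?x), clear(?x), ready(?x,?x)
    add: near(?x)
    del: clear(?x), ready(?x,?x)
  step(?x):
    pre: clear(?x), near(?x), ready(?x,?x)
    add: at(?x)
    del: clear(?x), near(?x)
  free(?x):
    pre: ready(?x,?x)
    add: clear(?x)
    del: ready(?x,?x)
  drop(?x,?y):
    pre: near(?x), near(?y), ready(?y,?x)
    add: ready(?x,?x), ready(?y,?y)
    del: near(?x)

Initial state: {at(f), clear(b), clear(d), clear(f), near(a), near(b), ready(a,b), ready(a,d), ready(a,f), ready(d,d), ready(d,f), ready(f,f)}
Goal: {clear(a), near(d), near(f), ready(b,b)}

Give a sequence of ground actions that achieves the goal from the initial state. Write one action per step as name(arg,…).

1. bind(f,d)  →  {at(d), at(f), clear(b), clear(d), clear(f), near(a), near(b), ready(a,b), ready(a,d), ready(a,f), ready(d,d), ready(d,f), ready(f,f)}
2. push(f)  →  {at(d), at(f), clear(b), clear(d), near(a), near(b), near(f), ready(a,b), ready(a,d), ready(a,f), ready(d,d), ready(d,f)}
3. push(d)  →  {at(d), at(f), clear(b), near(a), near(b), near(d), near(f), ready(a,b), ready(a,d), ready(a,f), ready(d,f)}
4. drop(b,a)  →  {at(d), at(f), clear(b), near(a), near(d), near(f), ready(a,a), ready(a,b), ready(a,d), ready(a,f), ready(b,b), ready(d,f)}
5. free(a)  →  {at(d), at(f), clear(a), clear(b), near(a), near(d), near(f), ready(a,b), ready(a,d), ready(a,f), ready(b,b), ready(d,f)}

bind(f,d); push(f); push(d); drop(b,a); free(a)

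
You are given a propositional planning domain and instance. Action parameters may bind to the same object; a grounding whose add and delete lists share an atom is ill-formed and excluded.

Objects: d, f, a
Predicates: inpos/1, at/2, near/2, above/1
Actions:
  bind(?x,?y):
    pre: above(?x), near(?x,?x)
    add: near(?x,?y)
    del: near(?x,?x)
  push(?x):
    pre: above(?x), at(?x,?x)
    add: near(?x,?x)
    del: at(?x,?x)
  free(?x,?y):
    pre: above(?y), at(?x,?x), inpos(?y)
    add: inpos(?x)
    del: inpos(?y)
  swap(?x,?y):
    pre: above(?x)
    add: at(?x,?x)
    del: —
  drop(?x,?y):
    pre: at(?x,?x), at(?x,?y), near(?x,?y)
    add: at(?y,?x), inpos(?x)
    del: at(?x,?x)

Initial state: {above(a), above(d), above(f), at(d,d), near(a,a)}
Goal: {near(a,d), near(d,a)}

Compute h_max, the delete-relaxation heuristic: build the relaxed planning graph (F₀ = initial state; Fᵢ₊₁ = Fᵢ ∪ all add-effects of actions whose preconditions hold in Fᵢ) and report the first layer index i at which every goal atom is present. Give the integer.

2

F0 = init (5 atoms)
F1 = F0 ∪ {at(a,a), at(f,f), near(a,d), near(a,f), near(d,d)}  (10 atoms)
F2 = F1 ∪ {near(d,a), near(d,f), near(f,f)}  (13 atoms)
goal ⊆ F2  ⇒  h_max = 2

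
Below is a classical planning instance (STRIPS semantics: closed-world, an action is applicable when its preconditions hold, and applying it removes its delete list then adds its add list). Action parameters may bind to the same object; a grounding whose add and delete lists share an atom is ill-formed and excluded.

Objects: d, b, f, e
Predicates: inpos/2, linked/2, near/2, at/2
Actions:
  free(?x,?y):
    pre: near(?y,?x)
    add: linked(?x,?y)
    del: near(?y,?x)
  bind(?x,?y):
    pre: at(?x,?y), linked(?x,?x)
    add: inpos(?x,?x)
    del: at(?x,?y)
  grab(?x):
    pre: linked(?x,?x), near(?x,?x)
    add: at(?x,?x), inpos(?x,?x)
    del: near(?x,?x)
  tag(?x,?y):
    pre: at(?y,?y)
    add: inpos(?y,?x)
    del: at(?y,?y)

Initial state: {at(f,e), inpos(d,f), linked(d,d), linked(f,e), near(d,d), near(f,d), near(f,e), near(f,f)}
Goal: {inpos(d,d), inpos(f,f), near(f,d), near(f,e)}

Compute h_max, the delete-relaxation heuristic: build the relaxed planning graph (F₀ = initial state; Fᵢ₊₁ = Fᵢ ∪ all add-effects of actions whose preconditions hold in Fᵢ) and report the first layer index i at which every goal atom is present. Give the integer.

F0 = init (8 atoms)
F1 = F0 ∪ {at(d,d), inpos(d,d), linked(d,f), linked(e,f), linked(f,f)}  (13 atoms)
F2 = F1 ∪ {at(f,f), inpos(d,b), inpos(d,e), inpos(f,f)}  (17 atoms)
goal ⊆ F2  ⇒  h_max = 2

2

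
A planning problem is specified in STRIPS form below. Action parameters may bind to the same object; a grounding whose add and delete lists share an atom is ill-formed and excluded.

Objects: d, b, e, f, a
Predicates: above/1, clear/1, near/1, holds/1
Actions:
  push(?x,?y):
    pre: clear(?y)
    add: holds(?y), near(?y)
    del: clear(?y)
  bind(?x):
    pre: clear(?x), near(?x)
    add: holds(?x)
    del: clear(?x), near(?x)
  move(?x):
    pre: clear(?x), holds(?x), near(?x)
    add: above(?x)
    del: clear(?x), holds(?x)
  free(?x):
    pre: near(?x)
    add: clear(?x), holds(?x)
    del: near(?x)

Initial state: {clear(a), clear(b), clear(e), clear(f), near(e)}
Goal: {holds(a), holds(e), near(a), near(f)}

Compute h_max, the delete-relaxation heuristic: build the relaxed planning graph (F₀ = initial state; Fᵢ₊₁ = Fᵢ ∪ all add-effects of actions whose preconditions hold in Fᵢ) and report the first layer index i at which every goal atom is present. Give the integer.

F0 = init (5 atoms)
F1 = F0 ∪ {holds(a), holds(b), holds(e), holds(f), near(a), near(b), near(f)}  (12 atoms)
goal ⊆ F1  ⇒  h_max = 1

1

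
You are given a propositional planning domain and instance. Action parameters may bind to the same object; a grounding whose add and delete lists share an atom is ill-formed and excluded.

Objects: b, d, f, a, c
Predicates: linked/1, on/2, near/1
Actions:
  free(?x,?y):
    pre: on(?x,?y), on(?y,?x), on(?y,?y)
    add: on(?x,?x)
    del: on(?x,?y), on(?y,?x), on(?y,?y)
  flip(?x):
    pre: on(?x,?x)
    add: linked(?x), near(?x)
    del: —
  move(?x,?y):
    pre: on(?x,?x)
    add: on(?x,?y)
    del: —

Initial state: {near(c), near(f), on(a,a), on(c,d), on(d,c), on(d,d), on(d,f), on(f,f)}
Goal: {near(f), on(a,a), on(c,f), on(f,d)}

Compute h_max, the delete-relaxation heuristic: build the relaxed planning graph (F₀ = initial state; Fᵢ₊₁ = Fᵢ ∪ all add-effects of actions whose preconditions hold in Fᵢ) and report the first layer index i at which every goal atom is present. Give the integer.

2

F0 = init (8 atoms)
F1 = F0 ∪ {linked(a), linked(d), linked(f), near(a), near(d), on(a,b), on(a,c), on(a,d), on(a,f), on(c,c), on(d,a), on(d,b), on(f,a), on(f,b), on(f,c), on(f,d)}  (24 atoms)
F2 = F1 ∪ {linked(c), on(c,a), on(c,b), on(c,f)}  (28 atoms)
goal ⊆ F2  ⇒  h_max = 2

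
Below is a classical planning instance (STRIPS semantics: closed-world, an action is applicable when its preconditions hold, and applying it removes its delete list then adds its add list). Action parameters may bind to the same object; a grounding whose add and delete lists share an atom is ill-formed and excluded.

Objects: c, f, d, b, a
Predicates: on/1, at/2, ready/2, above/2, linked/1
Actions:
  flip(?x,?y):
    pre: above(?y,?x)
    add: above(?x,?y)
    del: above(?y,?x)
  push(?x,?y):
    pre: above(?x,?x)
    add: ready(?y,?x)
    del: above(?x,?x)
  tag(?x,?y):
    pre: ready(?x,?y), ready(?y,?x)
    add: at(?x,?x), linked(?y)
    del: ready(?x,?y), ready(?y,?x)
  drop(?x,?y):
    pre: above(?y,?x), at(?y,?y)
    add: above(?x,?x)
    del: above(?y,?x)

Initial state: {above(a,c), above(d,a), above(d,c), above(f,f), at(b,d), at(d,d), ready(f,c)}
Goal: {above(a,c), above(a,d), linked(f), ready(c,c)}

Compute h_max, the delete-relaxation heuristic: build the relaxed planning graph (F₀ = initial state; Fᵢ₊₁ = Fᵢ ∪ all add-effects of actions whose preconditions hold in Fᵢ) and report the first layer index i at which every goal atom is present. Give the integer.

F0 = init (7 atoms)
F1 = F0 ∪ {above(a,a), above(a,d), above(c,a), above(c,c), above(c,d), ready(a,f), ready(b,f), ready(c,f), ready(d,f), ready(f,f)}  (17 atoms)
F2 = F1 ∪ {at(c,c), at(f,f), linked(c), linked(f), ready(a,a), ready(a,c), ready(b,a), ready(b,c), ready(c,a), ready(c,c), ready(d,a), ready(d,c), ready(f,a)}  (30 atoms)
goal ⊆ F2  ⇒  h_max = 2

2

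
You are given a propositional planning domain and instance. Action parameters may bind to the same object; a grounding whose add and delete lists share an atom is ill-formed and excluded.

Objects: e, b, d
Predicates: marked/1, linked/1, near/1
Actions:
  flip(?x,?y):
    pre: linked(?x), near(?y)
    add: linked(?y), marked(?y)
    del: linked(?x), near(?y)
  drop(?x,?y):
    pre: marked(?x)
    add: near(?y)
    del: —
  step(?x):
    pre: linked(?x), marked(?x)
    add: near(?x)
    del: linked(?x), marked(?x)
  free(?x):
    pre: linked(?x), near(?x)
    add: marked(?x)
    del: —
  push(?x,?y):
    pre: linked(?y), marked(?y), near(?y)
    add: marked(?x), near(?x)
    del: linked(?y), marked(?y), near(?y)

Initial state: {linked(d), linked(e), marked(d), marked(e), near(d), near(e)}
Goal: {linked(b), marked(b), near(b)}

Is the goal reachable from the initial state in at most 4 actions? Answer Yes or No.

1. drop(e,b)  →  {linked(d), linked(e), marked(d), marked(e), near(b), near(d), near(e)}
2. flip(e,b)  →  {linked(b), linked(d), marked(b), marked(d), marked(e), near(d), near(e)}
3. drop(e,b)  →  {linked(b), linked(d), marked(b), marked(d), marked(e), near(b), near(d), near(e)}
optimal plan length = 3; 3 ≤ 4

Yes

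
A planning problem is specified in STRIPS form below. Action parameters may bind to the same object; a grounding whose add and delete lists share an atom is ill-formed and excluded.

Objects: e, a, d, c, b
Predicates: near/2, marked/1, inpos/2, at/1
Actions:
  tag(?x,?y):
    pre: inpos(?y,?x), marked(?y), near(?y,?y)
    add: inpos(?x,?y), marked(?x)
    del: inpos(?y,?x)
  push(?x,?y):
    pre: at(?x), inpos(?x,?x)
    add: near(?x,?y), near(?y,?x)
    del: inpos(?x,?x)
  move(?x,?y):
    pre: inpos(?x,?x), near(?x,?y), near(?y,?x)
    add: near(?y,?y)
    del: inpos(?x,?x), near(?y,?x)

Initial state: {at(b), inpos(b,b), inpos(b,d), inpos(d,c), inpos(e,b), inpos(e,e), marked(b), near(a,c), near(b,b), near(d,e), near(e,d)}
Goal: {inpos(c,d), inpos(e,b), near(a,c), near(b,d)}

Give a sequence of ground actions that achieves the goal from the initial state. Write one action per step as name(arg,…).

tag(d,b); push(b,d); move(e,d); tag(c,d)

1. tag(d,b)  →  {at(b), inpos(b,b), inpos(d,b), inpos(d,c), inpos(e,b), inpos(e,e), marked(b), marked(d), near(a,c), near(b,b), near(d,e), near(e,d)}
2. push(b,d)  →  {at(b), inpos(d,b), inpos(d,c), inpos(e,b), inpos(e,e), marked(b), marked(d), near(a,c), near(b,b), near(b,d), near(d,b), near(d,e), near(e,d)}
3. move(e,d)  →  {at(b), inpos(d,b), inpos(d,c), inpos(e,b), marked(b), marked(d), near(a,c), near(b,b), near(b,d), near(d,b), near(d,d), near(e,d)}
4. tag(c,d)  →  {at(b), inpos(c,d), inpos(d,b), inpos(e,b), marked(b), marked(c), marked(d), near(a,c), near(b,b), near(b,d), near(d,b), near(d,d), near(e,d)}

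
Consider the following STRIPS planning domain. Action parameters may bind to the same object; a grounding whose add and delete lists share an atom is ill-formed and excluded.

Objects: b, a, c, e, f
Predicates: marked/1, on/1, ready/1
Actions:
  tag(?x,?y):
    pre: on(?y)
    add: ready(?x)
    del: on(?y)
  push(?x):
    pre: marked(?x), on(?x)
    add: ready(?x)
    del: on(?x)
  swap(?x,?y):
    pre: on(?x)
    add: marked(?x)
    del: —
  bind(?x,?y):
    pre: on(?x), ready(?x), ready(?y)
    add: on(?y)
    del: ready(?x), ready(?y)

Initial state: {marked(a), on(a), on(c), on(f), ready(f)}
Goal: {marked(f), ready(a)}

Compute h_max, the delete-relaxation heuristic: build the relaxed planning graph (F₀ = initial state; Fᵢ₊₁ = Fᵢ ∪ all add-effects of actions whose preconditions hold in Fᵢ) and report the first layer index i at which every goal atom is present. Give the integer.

F0 = init (5 atoms)
F1 = F0 ∪ {marked(c), marked(f), ready(a), ready(b), ready(c), ready(e)}  (11 atoms)
goal ⊆ F1  ⇒  h_max = 1

1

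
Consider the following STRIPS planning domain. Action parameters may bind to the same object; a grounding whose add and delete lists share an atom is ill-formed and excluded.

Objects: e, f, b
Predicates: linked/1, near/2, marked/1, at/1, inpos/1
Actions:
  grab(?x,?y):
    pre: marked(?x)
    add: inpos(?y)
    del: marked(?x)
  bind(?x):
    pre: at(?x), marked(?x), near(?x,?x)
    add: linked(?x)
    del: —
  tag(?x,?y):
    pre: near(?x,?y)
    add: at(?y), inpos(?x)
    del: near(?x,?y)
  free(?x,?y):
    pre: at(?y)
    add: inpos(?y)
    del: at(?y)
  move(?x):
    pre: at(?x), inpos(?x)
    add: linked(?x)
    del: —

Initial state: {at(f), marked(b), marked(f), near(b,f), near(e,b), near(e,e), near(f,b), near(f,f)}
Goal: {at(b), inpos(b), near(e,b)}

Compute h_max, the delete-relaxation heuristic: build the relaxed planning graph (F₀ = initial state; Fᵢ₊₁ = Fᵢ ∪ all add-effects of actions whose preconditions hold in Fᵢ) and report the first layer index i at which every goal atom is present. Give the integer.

F0 = init (8 atoms)
F1 = F0 ∪ {at(b), at(e), inpos(b), inpos(e), inpos(f), linked(f)}  (14 atoms)
goal ⊆ F1  ⇒  h_max = 1

1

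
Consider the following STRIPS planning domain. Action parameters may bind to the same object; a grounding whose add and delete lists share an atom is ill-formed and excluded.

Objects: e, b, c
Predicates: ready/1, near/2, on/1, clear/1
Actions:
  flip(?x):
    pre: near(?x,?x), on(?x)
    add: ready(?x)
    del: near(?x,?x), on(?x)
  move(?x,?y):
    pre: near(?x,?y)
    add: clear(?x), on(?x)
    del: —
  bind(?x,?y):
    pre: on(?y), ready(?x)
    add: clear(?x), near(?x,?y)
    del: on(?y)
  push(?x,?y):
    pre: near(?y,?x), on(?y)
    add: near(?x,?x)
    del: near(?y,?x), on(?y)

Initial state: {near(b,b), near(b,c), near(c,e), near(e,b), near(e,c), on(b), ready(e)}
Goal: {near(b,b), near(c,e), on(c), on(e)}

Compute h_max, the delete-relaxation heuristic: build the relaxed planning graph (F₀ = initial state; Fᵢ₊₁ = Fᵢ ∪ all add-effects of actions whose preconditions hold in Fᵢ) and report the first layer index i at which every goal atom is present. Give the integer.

F0 = init (7 atoms)
F1 = F0 ∪ {clear(b), clear(c), clear(e), near(c,c), on(c), on(e), ready(b)}  (14 atoms)
goal ⊆ F1  ⇒  h_max = 1

1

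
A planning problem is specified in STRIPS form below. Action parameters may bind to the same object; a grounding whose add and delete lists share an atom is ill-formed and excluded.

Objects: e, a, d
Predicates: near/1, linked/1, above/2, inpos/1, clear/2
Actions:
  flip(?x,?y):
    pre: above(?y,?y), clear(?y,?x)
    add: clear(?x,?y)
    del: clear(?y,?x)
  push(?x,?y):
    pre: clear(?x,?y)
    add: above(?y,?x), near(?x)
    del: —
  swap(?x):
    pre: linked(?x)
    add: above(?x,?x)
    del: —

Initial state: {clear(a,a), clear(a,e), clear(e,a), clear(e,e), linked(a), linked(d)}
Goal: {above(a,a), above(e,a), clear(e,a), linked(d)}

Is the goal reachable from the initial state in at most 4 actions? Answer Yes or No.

1. push(a,e)  →  {above(e,a), clear(a,a), clear(a,e), clear(e,a), clear(e,e), linked(a), linked(d), near(a)}
2. push(a,a)  →  {above(a,a), above(e,a), clear(a,a), clear(a,e), clear(e,a), clear(e,e), linked(a), linked(d), near(a)}
optimal plan length = 2; 2 ≤ 4

Yes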